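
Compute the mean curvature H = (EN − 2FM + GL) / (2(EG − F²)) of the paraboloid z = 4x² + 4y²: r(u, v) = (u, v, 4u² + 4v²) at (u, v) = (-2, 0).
H = 1032*sqrt(257)/66049

With E = 64*u^2 + 1, F = 64*u*v, G = 64*v^2 + 1, L = 8/sqrt(64*u^2 + 64*v^2 + 1), M = 0, N = 8/sqrt(64*u^2 + 64*v^2 + 1), assemble
  H = (EN − 2FM + GL) / (2(EG − F²)) = 8*(32*u^2 + 32*v^2 + 1)/(64*u^2 + 64*v^2 + 1)^(3/2).
At (u, v) = (-2, 0): H = 1032*sqrt(257)/66049.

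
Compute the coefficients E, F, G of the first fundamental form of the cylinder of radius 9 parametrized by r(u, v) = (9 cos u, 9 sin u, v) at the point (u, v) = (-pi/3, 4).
E = 81;  F = 0;  G = 1

Partials: r_u = (-9*sin(u), 9*cos(u), 0), r_v = (0, 0, 1). As functions of (u, v):
  E = r_u · r_u = 81,
  F = r_u · r_v = 0,
  G = r_v · r_v = 1.
Evaluating at (u, v) = (-pi/3, 4): E = 81, F = 0, G = 1.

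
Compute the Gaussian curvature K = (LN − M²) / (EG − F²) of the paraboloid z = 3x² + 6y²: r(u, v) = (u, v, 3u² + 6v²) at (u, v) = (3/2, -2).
K = 18/108241

Coefficients of the first fundamental form: E = 36*u^2 + 1, F = 72*u*v, G = 144*v^2 + 1.
Coefficients of the second fundamental form: L = 6/sqrt(36*u^2 + 144*v^2 + 1), M = 0, N = 12/sqrt(36*u^2 + 144*v^2 + 1).
Assemble K = (LN − M²)/(EG − F²) = 72/(1296*u^4 + 10368*u^2*v^2 + 72*u^2 + 20736*v^4 + 288*v^2 + 1). At (u, v) = (3/2, -2): K = 18/108241.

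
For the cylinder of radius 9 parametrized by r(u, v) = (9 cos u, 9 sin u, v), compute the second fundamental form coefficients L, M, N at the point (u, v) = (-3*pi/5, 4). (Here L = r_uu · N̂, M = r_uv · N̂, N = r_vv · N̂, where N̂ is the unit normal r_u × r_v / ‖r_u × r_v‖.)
L = -9;  M = 0;  N = 0

Compute the unit normal N̂(u, v) = (cos(u), sin(u), 0), and the second partials r_uu, r_uv, r_vv. Take dot products:
  L(u, v) = r_uu · N̂ = -9,
  M(u, v) = r_uv · N̂ = 0,
  N(u, v) = r_vv · N̂ = 0.
Evaluating at (u, v) = (-3*pi/5, 4):
  L = -9, M = 0, N = 0.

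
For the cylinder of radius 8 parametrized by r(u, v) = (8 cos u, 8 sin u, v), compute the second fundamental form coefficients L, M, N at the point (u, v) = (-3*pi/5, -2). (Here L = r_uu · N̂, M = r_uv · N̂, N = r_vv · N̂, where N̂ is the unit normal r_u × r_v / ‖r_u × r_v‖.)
L = -8;  M = 0;  N = 0

Compute the unit normal N̂(u, v) = (cos(u), sin(u), 0), and the second partials r_uu, r_uv, r_vv. Take dot products:
  L(u, v) = r_uu · N̂ = -8,
  M(u, v) = r_uv · N̂ = 0,
  N(u, v) = r_vv · N̂ = 0.
Evaluating at (u, v) = (-3*pi/5, -2):
  L = -8, M = 0, N = 0.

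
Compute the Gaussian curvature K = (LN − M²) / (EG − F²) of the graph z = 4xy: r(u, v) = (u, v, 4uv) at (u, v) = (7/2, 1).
K = -16/45369

Coefficients of the first fundamental form: E = 16*v^2 + 1, F = 16*u*v, G = 16*u^2 + 1.
Coefficients of the second fundamental form: L = 0, M = 4/sqrt(16*u^2 + 16*v^2 + 1), N = 0.
Assemble K = (LN − M²)/(EG − F²) = -16/(256*u^4 + 512*u^2*v^2 + 32*u^2 + 256*v^4 + 32*v^2 + 1). At (u, v) = (7/2, 1): K = -16/45369.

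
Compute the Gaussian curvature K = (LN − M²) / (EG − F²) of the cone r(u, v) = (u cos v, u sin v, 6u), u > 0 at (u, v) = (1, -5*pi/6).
K = 0

Coefficients of the first fundamental form: E = 37, F = 0, G = u^2.
Coefficients of the second fundamental form: L = 0, M = 0, N = 6*sqrt(37)*u^2/(37*Abs(u)).
Assemble K = (LN − M²)/(EG − F²) = 0. At (u, v) = (1, -5*pi/6): K = 0.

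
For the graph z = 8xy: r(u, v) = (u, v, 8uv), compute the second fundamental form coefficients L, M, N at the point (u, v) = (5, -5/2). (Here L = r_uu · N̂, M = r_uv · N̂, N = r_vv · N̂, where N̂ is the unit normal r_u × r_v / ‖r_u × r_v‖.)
L = 0;  M = 8*sqrt(2001)/2001;  N = 0

Compute the unit normal N̂(u, v) = (-8*v/sqrt(64*u^2 + 64*v^2 + 1), -8*u/sqrt(64*u^2 + 64*v^2 + 1), 1/sqrt(64*u^2 + 64*v^2 + 1)), and the second partials r_uu, r_uv, r_vv. Take dot products:
  L(u, v) = r_uu · N̂ = 0,
  M(u, v) = r_uv · N̂ = 8/sqrt(64*u^2 + 64*v^2 + 1),
  N(u, v) = r_vv · N̂ = 0.
Evaluating at (u, v) = (5, -5/2):
  L = 0, M = 8*sqrt(2001)/2001, N = 0.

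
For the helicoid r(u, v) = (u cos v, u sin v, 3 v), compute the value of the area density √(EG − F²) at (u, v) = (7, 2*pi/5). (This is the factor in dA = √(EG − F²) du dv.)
√(EG − F²)|_{(7, 2*pi/5)} = sqrt(58)

E = 1, F = 0, G = u^2 + 9, so EG − F² = u^2 + 9. Taking the positive square root: √(EG − F²) = sqrt(u^2 + 9). At (u, v) = (7, 2*pi/5): sqrt(58).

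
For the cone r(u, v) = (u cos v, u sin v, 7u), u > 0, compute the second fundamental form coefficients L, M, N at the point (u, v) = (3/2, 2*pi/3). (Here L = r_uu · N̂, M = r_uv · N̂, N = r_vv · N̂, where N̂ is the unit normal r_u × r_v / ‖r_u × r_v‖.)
L = 0;  M = 0;  N = 21*sqrt(2)/20

Compute the unit normal N̂(u, v) = (-7*sqrt(2)*u*cos(v)/(10*Abs(u)), -7*sqrt(2)*u*sin(v)/(10*Abs(u)), sqrt(2)*u/(10*Abs(u))), and the second partials r_uu, r_uv, r_vv. Take dot products:
  L(u, v) = r_uu · N̂ = 0,
  M(u, v) = r_uv · N̂ = 0,
  N(u, v) = r_vv · N̂ = 7*sqrt(2)*u^2/(10*Abs(u)).
Evaluating at (u, v) = (3/2, 2*pi/3):
  L = 0, M = 0, N = 21*sqrt(2)/20.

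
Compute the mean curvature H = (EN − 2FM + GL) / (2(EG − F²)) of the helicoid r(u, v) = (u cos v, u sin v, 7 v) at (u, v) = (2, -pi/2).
H = 0

With E = 1, F = 0, G = u^2 + 49, L = 0, M = -7/sqrt(u^2 + 49), N = 0, assemble
  H = (EN − 2FM + GL) / (2(EG − F²)) = 0.
At (u, v) = (2, -pi/2): H = 0.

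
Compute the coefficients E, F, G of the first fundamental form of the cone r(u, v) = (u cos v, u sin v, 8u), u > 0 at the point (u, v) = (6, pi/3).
E = 65;  F = 0;  G = 36

Partials: r_u = (cos(v), sin(v), 8), r_v = (-u*sin(v), u*cos(v), 0). As functions of (u, v):
  E = r_u · r_u = 65,
  F = r_u · r_v = 0,
  G = r_v · r_v = u^2.
Evaluating at (u, v) = (6, pi/3): E = 65, F = 0, G = 36.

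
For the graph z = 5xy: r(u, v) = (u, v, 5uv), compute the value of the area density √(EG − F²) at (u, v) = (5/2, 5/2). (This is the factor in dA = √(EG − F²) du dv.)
√(EG − F²)|_{(5/2, 5/2)} = sqrt(1254)/2

E = 25*v^2 + 1, F = 25*u*v, G = 25*u^2 + 1, so EG − F² = 25*u^2 + 25*v^2 + 1. Taking the positive square root: √(EG − F²) = sqrt(25*u^2 + 25*v^2 + 1). At (u, v) = (5/2, 5/2): sqrt(1254)/2.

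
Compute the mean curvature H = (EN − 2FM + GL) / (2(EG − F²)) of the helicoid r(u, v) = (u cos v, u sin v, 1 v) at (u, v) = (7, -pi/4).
H = 0

With E = 1, F = 0, G = u^2 + 1, L = 0, M = -1/sqrt(u^2 + 1), N = 0, assemble
  H = (EN − 2FM + GL) / (2(EG − F²)) = 0.
At (u, v) = (7, -pi/4): H = 0.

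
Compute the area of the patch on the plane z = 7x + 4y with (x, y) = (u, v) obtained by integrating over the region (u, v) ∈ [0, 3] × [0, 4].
Area = 12*sqrt(66)

Area = ∫∫ √(EG − F²) du dv with √(EG − F²) = sqrt(66). Integrating over [0, 3] × [0, 4] gives 12*sqrt(66).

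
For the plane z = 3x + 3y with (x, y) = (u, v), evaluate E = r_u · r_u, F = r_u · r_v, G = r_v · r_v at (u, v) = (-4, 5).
E = 10;  F = 9;  G = 10

Partials: r_u = (1, 0, 3), r_v = (0, 1, 3). As functions of (u, v):
  E = r_u · r_u = 10,
  F = r_u · r_v = 9,
  G = r_v · r_v = 10.
Evaluating at (u, v) = (-4, 5): E = 10, F = 9, G = 10.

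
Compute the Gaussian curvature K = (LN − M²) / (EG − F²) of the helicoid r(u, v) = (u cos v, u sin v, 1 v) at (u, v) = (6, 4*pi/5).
K = -1/1369

Coefficients of the first fundamental form: E = 1, F = 0, G = u^2 + 1.
Coefficients of the second fundamental form: L = 0, M = -1/sqrt(u^2 + 1), N = 0.
Assemble K = (LN − M²)/(EG − F²) = -1/(u^2 + 1)^2. At (u, v) = (6, 4*pi/5): K = -1/1369.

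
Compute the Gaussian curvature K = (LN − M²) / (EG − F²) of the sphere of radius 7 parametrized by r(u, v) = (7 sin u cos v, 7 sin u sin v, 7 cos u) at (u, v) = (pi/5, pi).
K = 1/49

Coefficients of the first fundamental form: E = 49, F = 0, G = 49*sin(u)^2.
Coefficients of the second fundamental form: L = -7*sin(u)/Abs(sin(u)), M = 0, N = -7*sin(u)^3/Abs(sin(u)).
Assemble K = (LN − M²)/(EG − F²) = 1/49. At (u, v) = (pi/5, pi): K = 1/49.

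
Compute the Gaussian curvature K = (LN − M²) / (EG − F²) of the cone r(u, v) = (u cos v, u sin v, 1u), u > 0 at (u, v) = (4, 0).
K = 0

Coefficients of the first fundamental form: E = 2, F = 0, G = u^2.
Coefficients of the second fundamental form: L = 0, M = 0, N = sqrt(2)*u^2/(2*Abs(u)).
Assemble K = (LN − M²)/(EG − F²) = 0. At (u, v) = (4, 0): K = 0.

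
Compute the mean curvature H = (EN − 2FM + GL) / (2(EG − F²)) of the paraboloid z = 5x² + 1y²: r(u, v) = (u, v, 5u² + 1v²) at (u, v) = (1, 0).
H = 106*sqrt(101)/10201

With E = 100*u^2 + 1, F = 20*u*v, G = 4*v^2 + 1, L = 10/sqrt(100*u^2 + 4*v^2 + 1), M = 0, N = 2/sqrt(100*u^2 + 4*v^2 + 1), assemble
  H = (EN − 2FM + GL) / (2(EG − F²)) = 2*(50*u^2 + 10*v^2 + 3)/(100*u^2 + 4*v^2 + 1)^(3/2).
At (u, v) = (1, 0): H = 106*sqrt(101)/10201.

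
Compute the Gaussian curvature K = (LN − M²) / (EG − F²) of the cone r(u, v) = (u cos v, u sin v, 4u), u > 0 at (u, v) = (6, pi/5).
K = 0

Coefficients of the first fundamental form: E = 17, F = 0, G = u^2.
Coefficients of the second fundamental form: L = 0, M = 0, N = 4*sqrt(17)*u^2/(17*Abs(u)).
Assemble K = (LN − M²)/(EG − F²) = 0. At (u, v) = (6, pi/5): K = 0.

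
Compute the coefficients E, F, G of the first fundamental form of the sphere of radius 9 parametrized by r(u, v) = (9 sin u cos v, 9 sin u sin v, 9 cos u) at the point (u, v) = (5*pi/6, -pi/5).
E = 81;  F = 0;  G = 81/4

Partials: r_u = (9*cos(u)*cos(v), 9*sin(v)*cos(u), -9*sin(u)), r_v = (-9*sin(u)*sin(v), 9*sin(u)*cos(v), 0). As functions of (u, v):
  E = r_u · r_u = 81,
  F = r_u · r_v = 0,
  G = r_v · r_v = 81*sin(u)^2.
Evaluating at (u, v) = (5*pi/6, -pi/5): E = 81, F = 0, G = 81/4.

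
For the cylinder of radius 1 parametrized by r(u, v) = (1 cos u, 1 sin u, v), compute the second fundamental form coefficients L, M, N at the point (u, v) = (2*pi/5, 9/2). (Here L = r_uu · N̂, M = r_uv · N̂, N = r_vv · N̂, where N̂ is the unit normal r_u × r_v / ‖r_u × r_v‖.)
L = -1;  M = 0;  N = 0

Compute the unit normal N̂(u, v) = (cos(u), sin(u), 0), and the second partials r_uu, r_uv, r_vv. Take dot products:
  L(u, v) = r_uu · N̂ = -1,
  M(u, v) = r_uv · N̂ = 0,
  N(u, v) = r_vv · N̂ = 0.
Evaluating at (u, v) = (2*pi/5, 9/2):
  L = -1, M = 0, N = 0.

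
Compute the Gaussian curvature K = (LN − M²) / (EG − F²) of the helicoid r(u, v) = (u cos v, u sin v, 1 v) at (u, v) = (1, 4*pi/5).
K = -1/4

Coefficients of the first fundamental form: E = 1, F = 0, G = u^2 + 1.
Coefficients of the second fundamental form: L = 0, M = -1/sqrt(u^2 + 1), N = 0.
Assemble K = (LN − M²)/(EG − F²) = -1/(u^2 + 1)^2. At (u, v) = (1, 4*pi/5): K = -1/4.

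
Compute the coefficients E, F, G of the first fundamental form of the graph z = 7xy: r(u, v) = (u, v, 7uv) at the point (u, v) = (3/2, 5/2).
E = 1229/4;  F = 735/4;  G = 445/4

Partials: r_u = (1, 0, 7*v), r_v = (0, 1, 7*u). As functions of (u, v):
  E = r_u · r_u = 49*v^2 + 1,
  F = r_u · r_v = 49*u*v,
  G = r_v · r_v = 49*u^2 + 1.
Evaluating at (u, v) = (3/2, 5/2): E = 1229/4, F = 735/4, G = 445/4.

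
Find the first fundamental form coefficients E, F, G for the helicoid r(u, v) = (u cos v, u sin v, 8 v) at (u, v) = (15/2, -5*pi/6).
E = 1;  F = 0;  G = 481/4

Partials: r_u = (cos(v), sin(v), 0), r_v = (-u*sin(v), u*cos(v), 8). As functions of (u, v):
  E = r_u · r_u = 1,
  F = r_u · r_v = 0,
  G = r_v · r_v = u^2 + 64.
Evaluating at (u, v) = (15/2, -5*pi/6): E = 1, F = 0, G = 481/4.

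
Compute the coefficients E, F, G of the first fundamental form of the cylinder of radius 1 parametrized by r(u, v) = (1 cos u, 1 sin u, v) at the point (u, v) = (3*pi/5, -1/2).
E = 1;  F = 0;  G = 1

Partials: r_u = (-sin(u), cos(u), 0), r_v = (0, 0, 1). As functions of (u, v):
  E = r_u · r_u = 1,
  F = r_u · r_v = 0,
  G = r_v · r_v = 1.
Evaluating at (u, v) = (3*pi/5, -1/2): E = 1, F = 0, G = 1.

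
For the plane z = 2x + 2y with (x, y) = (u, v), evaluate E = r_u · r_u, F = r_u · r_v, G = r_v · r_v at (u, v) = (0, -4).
E = 5;  F = 4;  G = 5

Partials: r_u = (1, 0, 2), r_v = (0, 1, 2). As functions of (u, v):
  E = r_u · r_u = 5,
  F = r_u · r_v = 4,
  G = r_v · r_v = 5.
Evaluating at (u, v) = (0, -4): E = 5, F = 4, G = 5.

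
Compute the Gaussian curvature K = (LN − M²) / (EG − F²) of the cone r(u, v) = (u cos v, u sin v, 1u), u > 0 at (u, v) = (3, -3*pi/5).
K = 0

Coefficients of the first fundamental form: E = 2, F = 0, G = u^2.
Coefficients of the second fundamental form: L = 0, M = 0, N = sqrt(2)*u^2/(2*Abs(u)).
Assemble K = (LN − M²)/(EG − F²) = 0. At (u, v) = (3, -3*pi/5): K = 0.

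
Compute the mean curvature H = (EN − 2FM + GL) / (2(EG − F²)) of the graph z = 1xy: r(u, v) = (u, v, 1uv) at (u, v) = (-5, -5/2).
H = -100*sqrt(129)/16641

With E = v^2 + 1, F = u*v, G = u^2 + 1, L = 0, M = 1/sqrt(u^2 + v^2 + 1), N = 0, assemble
  H = (EN − 2FM + GL) / (2(EG − F²)) = -u*v/(u^2 + v^2 + 1)^(3/2).
At (u, v) = (-5, -5/2): H = -100*sqrt(129)/16641.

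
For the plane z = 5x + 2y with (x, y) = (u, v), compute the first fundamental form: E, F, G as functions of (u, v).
E = 26;  F = 10;  G = 5

Compute partials: r_u = (1, 0, 5), r_v = (0, 1, 2). Then
  E = r_u · r_u = 26,
  F = r_u · r_v = 10,
  G = r_v · r_v = 5.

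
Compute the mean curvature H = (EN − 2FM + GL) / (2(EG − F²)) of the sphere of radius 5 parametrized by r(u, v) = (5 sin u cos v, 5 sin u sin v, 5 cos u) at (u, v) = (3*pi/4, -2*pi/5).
H = -1/5

With E = 25, F = 0, G = 25*sin(u)^2, L = -5*sin(u)/Abs(sin(u)), M = 0, N = -5*sin(u)^3/Abs(sin(u)), assemble
  H = (EN − 2FM + GL) / (2(EG − F²)) = -sin(u)/(5*Abs(sin(u))).
At (u, v) = (3*pi/4, -2*pi/5): H = -1/5.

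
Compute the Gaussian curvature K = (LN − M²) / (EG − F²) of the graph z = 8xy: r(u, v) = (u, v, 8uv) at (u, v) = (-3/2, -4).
K = -64/1366561

Coefficients of the first fundamental form: E = 64*v^2 + 1, F = 64*u*v, G = 64*u^2 + 1.
Coefficients of the second fundamental form: L = 0, M = 8/sqrt(64*u^2 + 64*v^2 + 1), N = 0.
Assemble K = (LN − M²)/(EG − F²) = -64/(4096*u^4 + 8192*u^2*v^2 + 128*u^2 + 4096*v^4 + 128*v^2 + 1). At (u, v) = (-3/2, -4): K = -64/1366561.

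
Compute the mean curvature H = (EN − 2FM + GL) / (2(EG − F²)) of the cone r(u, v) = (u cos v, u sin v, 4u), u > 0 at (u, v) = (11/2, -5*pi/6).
H = 4*sqrt(17)/187

With E = 17, F = 0, G = u^2, L = 0, M = 0, N = 4*sqrt(17)*u^2/(17*Abs(u)), assemble
  H = (EN − 2FM + GL) / (2(EG − F²)) = 2*sqrt(17)/(17*Abs(u)).
At (u, v) = (11/2, -5*pi/6): H = 4*sqrt(17)/187.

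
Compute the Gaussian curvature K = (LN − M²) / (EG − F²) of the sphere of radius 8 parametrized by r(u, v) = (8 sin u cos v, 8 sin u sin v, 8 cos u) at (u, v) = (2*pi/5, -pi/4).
K = 1/64

Coefficients of the first fundamental form: E = 64, F = 0, G = 64*sin(u)^2.
Coefficients of the second fundamental form: L = -8*sin(u)/Abs(sin(u)), M = 0, N = -8*sin(u)^3/Abs(sin(u)).
Assemble K = (LN − M²)/(EG − F²) = 1/64. At (u, v) = (2*pi/5, -pi/4): K = 1/64.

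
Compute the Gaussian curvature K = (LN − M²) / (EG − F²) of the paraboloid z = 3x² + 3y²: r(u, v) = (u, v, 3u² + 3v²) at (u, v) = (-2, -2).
K = 36/83521

Coefficients of the first fundamental form: E = 36*u^2 + 1, F = 36*u*v, G = 36*v^2 + 1.
Coefficients of the second fundamental form: L = 6/sqrt(36*u^2 + 36*v^2 + 1), M = 0, N = 6/sqrt(36*u^2 + 36*v^2 + 1).
Assemble K = (LN − M²)/(EG − F²) = 36/(1296*u^4 + 2592*u^2*v^2 + 72*u^2 + 1296*v^4 + 72*v^2 + 1). At (u, v) = (-2, -2): K = 36/83521.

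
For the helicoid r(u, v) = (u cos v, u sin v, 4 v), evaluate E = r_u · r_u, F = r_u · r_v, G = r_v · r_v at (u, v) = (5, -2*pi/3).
E = 1;  F = 0;  G = 41

Partials: r_u = (cos(v), sin(v), 0), r_v = (-u*sin(v), u*cos(v), 4). As functions of (u, v):
  E = r_u · r_u = 1,
  F = r_u · r_v = 0,
  G = r_v · r_v = u^2 + 16.
Evaluating at (u, v) = (5, -2*pi/3): E = 1, F = 0, G = 41.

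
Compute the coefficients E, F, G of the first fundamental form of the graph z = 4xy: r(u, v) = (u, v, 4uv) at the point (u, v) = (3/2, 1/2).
E = 5;  F = 12;  G = 37

Partials: r_u = (1, 0, 4*v), r_v = (0, 1, 4*u). As functions of (u, v):
  E = r_u · r_u = 16*v^2 + 1,
  F = r_u · r_v = 16*u*v,
  G = r_v · r_v = 16*u^2 + 1.
Evaluating at (u, v) = (3/2, 1/2): E = 5, F = 12, G = 37.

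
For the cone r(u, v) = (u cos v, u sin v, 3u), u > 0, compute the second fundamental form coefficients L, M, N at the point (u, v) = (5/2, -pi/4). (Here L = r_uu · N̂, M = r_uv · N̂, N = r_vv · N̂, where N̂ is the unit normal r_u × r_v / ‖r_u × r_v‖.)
L = 0;  M = 0;  N = 3*sqrt(10)/4

Compute the unit normal N̂(u, v) = (-3*sqrt(10)*u*cos(v)/(10*Abs(u)), -3*sqrt(10)*u*sin(v)/(10*Abs(u)), sqrt(10)*u/(10*Abs(u))), and the second partials r_uu, r_uv, r_vv. Take dot products:
  L(u, v) = r_uu · N̂ = 0,
  M(u, v) = r_uv · N̂ = 0,
  N(u, v) = r_vv · N̂ = 3*sqrt(10)*u^2/(10*Abs(u)).
Evaluating at (u, v) = (5/2, -pi/4):
  L = 0, M = 0, N = 3*sqrt(10)/4.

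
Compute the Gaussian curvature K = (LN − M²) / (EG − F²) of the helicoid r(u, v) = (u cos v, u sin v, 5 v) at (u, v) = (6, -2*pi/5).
K = -25/3721

Coefficients of the first fundamental form: E = 1, F = 0, G = u^2 + 25.
Coefficients of the second fundamental form: L = 0, M = -5/sqrt(u^2 + 25), N = 0.
Assemble K = (LN − M²)/(EG − F²) = -25/(u^2 + 25)^2. At (u, v) = (6, -2*pi/5): K = -25/3721.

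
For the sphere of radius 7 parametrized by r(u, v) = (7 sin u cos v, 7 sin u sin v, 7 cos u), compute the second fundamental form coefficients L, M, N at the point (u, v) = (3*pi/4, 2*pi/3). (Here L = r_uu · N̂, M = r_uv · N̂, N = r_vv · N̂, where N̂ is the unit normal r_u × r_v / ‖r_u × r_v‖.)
L = -7;  M = 0;  N = -7/2

Compute the unit normal N̂(u, v) = (sin(u)^2*cos(v)/Abs(sin(u)), sin(u)^2*sin(v)/Abs(sin(u)), sin(2*u)/(2*Abs(sin(u)))), and the second partials r_uu, r_uv, r_vv. Take dot products:
  L(u, v) = r_uu · N̂ = -7*sin(u)/Abs(sin(u)),
  M(u, v) = r_uv · N̂ = 0,
  N(u, v) = r_vv · N̂ = -7*sin(u)^3/Abs(sin(u)).
Evaluating at (u, v) = (3*pi/4, 2*pi/3):
  L = -7, M = 0, N = -7/2.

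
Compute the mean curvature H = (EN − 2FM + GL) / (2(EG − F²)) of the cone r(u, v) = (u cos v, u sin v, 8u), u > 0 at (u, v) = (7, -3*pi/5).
H = 4*sqrt(65)/455

With E = 65, F = 0, G = u^2, L = 0, M = 0, N = 8*sqrt(65)*u^2/(65*Abs(u)), assemble
  H = (EN − 2FM + GL) / (2(EG − F²)) = 4*sqrt(65)/(65*Abs(u)).
At (u, v) = (7, -3*pi/5): H = 4*sqrt(65)/455.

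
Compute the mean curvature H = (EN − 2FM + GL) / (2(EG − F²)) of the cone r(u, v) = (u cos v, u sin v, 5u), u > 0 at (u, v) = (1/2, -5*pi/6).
H = 5*sqrt(26)/26

With E = 26, F = 0, G = u^2, L = 0, M = 0, N = 5*sqrt(26)*u^2/(26*Abs(u)), assemble
  H = (EN − 2FM + GL) / (2(EG − F²)) = 5*sqrt(26)/(52*Abs(u)).
At (u, v) = (1/2, -5*pi/6): H = 5*sqrt(26)/26.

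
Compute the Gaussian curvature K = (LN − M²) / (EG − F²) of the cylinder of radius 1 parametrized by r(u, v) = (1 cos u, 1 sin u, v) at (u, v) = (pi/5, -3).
K = 0

Coefficients of the first fundamental form: E = 1, F = 0, G = 1.
Coefficients of the second fundamental form: L = -1, M = 0, N = 0.
Assemble K = (LN − M²)/(EG − F²) = 0. At (u, v) = (pi/5, -3): K = 0.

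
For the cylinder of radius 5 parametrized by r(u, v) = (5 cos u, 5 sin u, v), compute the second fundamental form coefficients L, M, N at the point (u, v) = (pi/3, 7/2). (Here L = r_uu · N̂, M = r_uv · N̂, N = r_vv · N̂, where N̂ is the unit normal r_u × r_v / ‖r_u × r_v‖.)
L = -5;  M = 0;  N = 0

Compute the unit normal N̂(u, v) = (cos(u), sin(u), 0), and the second partials r_uu, r_uv, r_vv. Take dot products:
  L(u, v) = r_uu · N̂ = -5,
  M(u, v) = r_uv · N̂ = 0,
  N(u, v) = r_vv · N̂ = 0.
Evaluating at (u, v) = (pi/3, 7/2):
  L = -5, M = 0, N = 0.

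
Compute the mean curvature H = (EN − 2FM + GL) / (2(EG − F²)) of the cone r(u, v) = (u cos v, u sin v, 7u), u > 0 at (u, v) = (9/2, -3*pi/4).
H = 7*sqrt(2)/90

With E = 50, F = 0, G = u^2, L = 0, M = 0, N = 7*sqrt(2)*u^2/(10*Abs(u)), assemble
  H = (EN − 2FM + GL) / (2(EG − F²)) = 7*sqrt(2)/(20*Abs(u)).
At (u, v) = (9/2, -3*pi/4): H = 7*sqrt(2)/90.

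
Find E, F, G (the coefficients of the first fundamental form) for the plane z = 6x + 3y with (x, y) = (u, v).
E = 37;  F = 18;  G = 10

Compute partials: r_u = (1, 0, 6), r_v = (0, 1, 3). Then
  E = r_u · r_u = 37,
  F = r_u · r_v = 18,
  G = r_v · r_v = 10.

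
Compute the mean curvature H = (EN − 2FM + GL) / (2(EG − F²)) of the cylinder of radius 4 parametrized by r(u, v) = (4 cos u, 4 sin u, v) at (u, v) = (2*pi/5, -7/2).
H = -1/8

With E = 16, F = 0, G = 1, L = -4, M = 0, N = 0, assemble
  H = (EN − 2FM + GL) / (2(EG − F²)) = -1/8.
At (u, v) = (2*pi/5, -7/2): H = -1/8.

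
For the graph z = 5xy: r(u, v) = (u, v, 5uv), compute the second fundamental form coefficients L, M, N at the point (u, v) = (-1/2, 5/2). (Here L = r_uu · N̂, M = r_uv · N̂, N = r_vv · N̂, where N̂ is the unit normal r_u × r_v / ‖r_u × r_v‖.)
L = 0;  M = 5*sqrt(654)/327;  N = 0

Compute the unit normal N̂(u, v) = (-5*v/sqrt(25*u^2 + 25*v^2 + 1), -5*u/sqrt(25*u^2 + 25*v^2 + 1), 1/sqrt(25*u^2 + 25*v^2 + 1)), and the second partials r_uu, r_uv, r_vv. Take dot products:
  L(u, v) = r_uu · N̂ = 0,
  M(u, v) = r_uv · N̂ = 5/sqrt(25*u^2 + 25*v^2 + 1),
  N(u, v) = r_vv · N̂ = 0.
Evaluating at (u, v) = (-1/2, 5/2):
  L = 0, M = 5*sqrt(654)/327, N = 0.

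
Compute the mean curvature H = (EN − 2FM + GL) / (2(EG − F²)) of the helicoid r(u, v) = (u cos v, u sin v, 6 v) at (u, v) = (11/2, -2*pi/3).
H = 0

With E = 1, F = 0, G = u^2 + 36, L = 0, M = -6/sqrt(u^2 + 36), N = 0, assemble
  H = (EN − 2FM + GL) / (2(EG − F²)) = 0.
At (u, v) = (11/2, -2*pi/3): H = 0.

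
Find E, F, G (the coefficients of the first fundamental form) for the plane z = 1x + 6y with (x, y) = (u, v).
E = 2;  F = 6;  G = 37

Compute partials: r_u = (1, 0, 1), r_v = (0, 1, 6). Then
  E = r_u · r_u = 2,
  F = r_u · r_v = 6,
  G = r_v · r_v = 37.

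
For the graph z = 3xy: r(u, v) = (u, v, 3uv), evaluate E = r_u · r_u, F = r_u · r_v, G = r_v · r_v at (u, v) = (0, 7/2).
E = 445/4;  F = 0;  G = 1

Partials: r_u = (1, 0, 3*v), r_v = (0, 1, 3*u). As functions of (u, v):
  E = r_u · r_u = 9*v^2 + 1,
  F = r_u · r_v = 9*u*v,
  G = r_v · r_v = 9*u^2 + 1.
Evaluating at (u, v) = (0, 7/2): E = 445/4, F = 0, G = 1.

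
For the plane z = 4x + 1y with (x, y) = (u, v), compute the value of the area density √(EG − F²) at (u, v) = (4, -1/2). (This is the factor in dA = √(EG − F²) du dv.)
√(EG − F²)|_{(4, -1/2)} = 3*sqrt(2)

E = 17, F = 4, G = 2, so EG − F² = 18. Taking the positive square root: √(EG − F²) = 3*sqrt(2). At (u, v) = (4, -1/2): 3*sqrt(2).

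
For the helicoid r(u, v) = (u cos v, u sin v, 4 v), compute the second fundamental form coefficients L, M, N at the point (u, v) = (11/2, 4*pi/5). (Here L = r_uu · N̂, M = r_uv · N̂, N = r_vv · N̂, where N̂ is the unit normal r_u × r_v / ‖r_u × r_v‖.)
L = 0;  M = -8*sqrt(185)/185;  N = 0

Compute the unit normal N̂(u, v) = (4*sin(v)/sqrt(u^2 + 16), -4*cos(v)/sqrt(u^2 + 16), u/sqrt(u^2 + 16)), and the second partials r_uu, r_uv, r_vv. Take dot products:
  L(u, v) = r_uu · N̂ = 0,
  M(u, v) = r_uv · N̂ = -4/sqrt(u^2 + 16),
  N(u, v) = r_vv · N̂ = 0.
Evaluating at (u, v) = (11/2, 4*pi/5):
  L = 0, M = -8*sqrt(185)/185, N = 0.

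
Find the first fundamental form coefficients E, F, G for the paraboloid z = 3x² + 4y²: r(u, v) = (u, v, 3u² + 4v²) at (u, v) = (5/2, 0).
E = 226;  F = 0;  G = 1

Partials: r_u = (1, 0, 6*u), r_v = (0, 1, 8*v). As functions of (u, v):
  E = r_u · r_u = 36*u^2 + 1,
  F = r_u · r_v = 48*u*v,
  G = r_v · r_v = 64*v^2 + 1.
Evaluating at (u, v) = (5/2, 0): E = 226, F = 0, G = 1.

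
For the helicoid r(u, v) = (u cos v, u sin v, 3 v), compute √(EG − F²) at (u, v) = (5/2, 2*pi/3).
√(EG − F²)|_{(5/2, 2*pi/3)} = sqrt(61)/2

E = 1, F = 0, G = u^2 + 9; EG − F² = u^2 + 9; √(EG − F²) = sqrt(u^2 + 9). At the given point: sqrt(61)/2.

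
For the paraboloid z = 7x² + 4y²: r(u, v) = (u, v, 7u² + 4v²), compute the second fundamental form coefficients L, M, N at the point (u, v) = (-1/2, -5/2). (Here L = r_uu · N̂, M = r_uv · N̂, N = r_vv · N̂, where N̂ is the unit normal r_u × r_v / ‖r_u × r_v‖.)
L = 7*sqrt(2)/15;  M = 0;  N = 4*sqrt(2)/15

Compute the unit normal N̂(u, v) = (-14*u/sqrt(196*u^2 + 64*v^2 + 1), -8*v/sqrt(196*u^2 + 64*v^2 + 1), 1/sqrt(196*u^2 + 64*v^2 + 1)), and the second partials r_uu, r_uv, r_vv. Take dot products:
  L(u, v) = r_uu · N̂ = 14/sqrt(196*u^2 + 64*v^2 + 1),
  M(u, v) = r_uv · N̂ = 0,
  N(u, v) = r_vv · N̂ = 8/sqrt(196*u^2 + 64*v^2 + 1).
Evaluating at (u, v) = (-1/2, -5/2):
  L = 7*sqrt(2)/15, M = 0, N = 4*sqrt(2)/15.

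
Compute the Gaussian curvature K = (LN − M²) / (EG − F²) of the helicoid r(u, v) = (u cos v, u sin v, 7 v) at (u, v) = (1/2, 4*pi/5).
K = -784/38809

Coefficients of the first fundamental form: E = 1, F = 0, G = u^2 + 49.
Coefficients of the second fundamental form: L = 0, M = -7/sqrt(u^2 + 49), N = 0.
Assemble K = (LN − M²)/(EG − F²) = -49/(u^2 + 49)^2. At (u, v) = (1/2, 4*pi/5): K = -784/38809.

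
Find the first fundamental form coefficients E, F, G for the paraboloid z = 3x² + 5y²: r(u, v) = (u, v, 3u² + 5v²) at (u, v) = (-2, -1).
E = 145;  F = 120;  G = 101

Partials: r_u = (1, 0, 6*u), r_v = (0, 1, 10*v). As functions of (u, v):
  E = r_u · r_u = 36*u^2 + 1,
  F = r_u · r_v = 60*u*v,
  G = r_v · r_v = 100*v^2 + 1.
Evaluating at (u, v) = (-2, -1): E = 145, F = 120, G = 101.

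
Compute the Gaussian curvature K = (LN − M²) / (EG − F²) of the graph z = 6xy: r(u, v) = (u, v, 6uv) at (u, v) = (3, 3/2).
K = -9/41209

Coefficients of the first fundamental form: E = 36*v^2 + 1, F = 36*u*v, G = 36*u^2 + 1.
Coefficients of the second fundamental form: L = 0, M = 6/sqrt(36*u^2 + 36*v^2 + 1), N = 0.
Assemble K = (LN − M²)/(EG − F²) = -36/(1296*u^4 + 2592*u^2*v^2 + 72*u^2 + 1296*v^4 + 72*v^2 + 1). At (u, v) = (3, 3/2): K = -9/41209.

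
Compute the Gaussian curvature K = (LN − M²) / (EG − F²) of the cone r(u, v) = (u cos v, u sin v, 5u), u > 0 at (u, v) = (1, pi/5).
K = 0

Coefficients of the first fundamental form: E = 26, F = 0, G = u^2.
Coefficients of the second fundamental form: L = 0, M = 0, N = 5*sqrt(26)*u^2/(26*Abs(u)).
Assemble K = (LN − M²)/(EG − F²) = 0. At (u, v) = (1, pi/5): K = 0.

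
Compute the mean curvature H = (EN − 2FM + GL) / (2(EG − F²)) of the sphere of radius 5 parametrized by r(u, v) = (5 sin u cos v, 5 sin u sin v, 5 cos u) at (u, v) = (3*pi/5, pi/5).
H = -1/5

With E = 25, F = 0, G = 25*sin(u)^2, L = -5*sin(u)/Abs(sin(u)), M = 0, N = -5*sin(u)^3/Abs(sin(u)), assemble
  H = (EN − 2FM + GL) / (2(EG − F²)) = -sin(u)/(5*Abs(sin(u))).
At (u, v) = (3*pi/5, pi/5): H = -1/5.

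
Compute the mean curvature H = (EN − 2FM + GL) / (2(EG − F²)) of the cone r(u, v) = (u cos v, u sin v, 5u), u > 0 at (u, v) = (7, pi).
H = 5*sqrt(26)/364

With E = 26, F = 0, G = u^2, L = 0, M = 0, N = 5*sqrt(26)*u^2/(26*Abs(u)), assemble
  H = (EN − 2FM + GL) / (2(EG − F²)) = 5*sqrt(26)/(52*Abs(u)).
At (u, v) = (7, pi): H = 5*sqrt(26)/364.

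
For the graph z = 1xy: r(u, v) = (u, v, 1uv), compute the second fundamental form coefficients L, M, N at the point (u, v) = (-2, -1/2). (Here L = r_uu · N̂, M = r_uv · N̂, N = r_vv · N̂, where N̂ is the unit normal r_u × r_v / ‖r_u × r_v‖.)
L = 0;  M = 2*sqrt(21)/21;  N = 0

Compute the unit normal N̂(u, v) = (-v/sqrt(u^2 + v^2 + 1), -u/sqrt(u^2 + v^2 + 1), 1/sqrt(u^2 + v^2 + 1)), and the second partials r_uu, r_uv, r_vv. Take dot products:
  L(u, v) = r_uu · N̂ = 0,
  M(u, v) = r_uv · N̂ = 1/sqrt(u^2 + v^2 + 1),
  N(u, v) = r_vv · N̂ = 0.
Evaluating at (u, v) = (-2, -1/2):
  L = 0, M = 2*sqrt(21)/21, N = 0.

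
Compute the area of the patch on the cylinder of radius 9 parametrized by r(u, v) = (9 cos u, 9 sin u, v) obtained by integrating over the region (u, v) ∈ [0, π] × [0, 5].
Area = 45*pi

Area = ∫∫ √(EG − F²) du dv with √(EG − F²) = 9. Integrating over [0, π] × [0, 5] gives 45*pi.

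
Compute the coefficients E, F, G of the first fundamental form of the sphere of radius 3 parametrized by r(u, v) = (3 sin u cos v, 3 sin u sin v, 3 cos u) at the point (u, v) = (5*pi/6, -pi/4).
E = 9;  F = 0;  G = 9/4

Partials: r_u = (3*cos(u)*cos(v), 3*sin(v)*cos(u), -3*sin(u)), r_v = (-3*sin(u)*sin(v), 3*sin(u)*cos(v), 0). As functions of (u, v):
  E = r_u · r_u = 9,
  F = r_u · r_v = 0,
  G = r_v · r_v = 9*sin(u)^2.
Evaluating at (u, v) = (5*pi/6, -pi/4): E = 9, F = 0, G = 9/4.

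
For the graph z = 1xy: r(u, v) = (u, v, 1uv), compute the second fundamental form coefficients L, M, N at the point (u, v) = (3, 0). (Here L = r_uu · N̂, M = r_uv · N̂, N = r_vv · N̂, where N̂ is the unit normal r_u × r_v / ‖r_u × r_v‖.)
L = 0;  M = sqrt(10)/10;  N = 0

Compute the unit normal N̂(u, v) = (-v/sqrt(u^2 + v^2 + 1), -u/sqrt(u^2 + v^2 + 1), 1/sqrt(u^2 + v^2 + 1)), and the second partials r_uu, r_uv, r_vv. Take dot products:
  L(u, v) = r_uu · N̂ = 0,
  M(u, v) = r_uv · N̂ = 1/sqrt(u^2 + v^2 + 1),
  N(u, v) = r_vv · N̂ = 0.
Evaluating at (u, v) = (3, 0):
  L = 0, M = sqrt(10)/10, N = 0.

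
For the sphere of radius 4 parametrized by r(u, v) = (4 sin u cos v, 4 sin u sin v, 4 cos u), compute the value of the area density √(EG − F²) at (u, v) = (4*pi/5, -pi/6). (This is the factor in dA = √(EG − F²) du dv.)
√(EG − F²)|_{(4*pi/5, -pi/6)} = 4*sqrt(10 - 2*sqrt(5))

E = 16, F = 0, G = 16*sin(u)^2, so EG − F² = 256*sin(u)^2. Taking the positive square root: √(EG − F²) = 16*Abs(sin(u)). At (u, v) = (4*pi/5, -pi/6): 4*sqrt(10 - 2*sqrt(5)).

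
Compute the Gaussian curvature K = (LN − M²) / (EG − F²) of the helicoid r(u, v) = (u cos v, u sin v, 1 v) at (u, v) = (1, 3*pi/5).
K = -1/4

Coefficients of the first fundamental form: E = 1, F = 0, G = u^2 + 1.
Coefficients of the second fundamental form: L = 0, M = -1/sqrt(u^2 + 1), N = 0.
Assemble K = (LN − M²)/(EG − F²) = -1/(u^2 + 1)^2. At (u, v) = (1, 3*pi/5): K = -1/4.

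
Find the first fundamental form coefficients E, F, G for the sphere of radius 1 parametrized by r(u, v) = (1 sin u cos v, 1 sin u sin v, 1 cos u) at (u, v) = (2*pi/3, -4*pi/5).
E = 1;  F = 0;  G = 3/4

Partials: r_u = (cos(u)*cos(v), sin(v)*cos(u), -sin(u)), r_v = (-sin(u)*sin(v), sin(u)*cos(v), 0). As functions of (u, v):
  E = r_u · r_u = 1,
  F = r_u · r_v = 0,
  G = r_v · r_v = sin(u)^2.
Evaluating at (u, v) = (2*pi/3, -4*pi/5): E = 1, F = 0, G = 3/4.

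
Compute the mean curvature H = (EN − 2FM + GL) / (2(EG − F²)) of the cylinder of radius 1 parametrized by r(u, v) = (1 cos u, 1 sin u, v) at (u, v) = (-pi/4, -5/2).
H = -1/2

With E = 1, F = 0, G = 1, L = -1, M = 0, N = 0, assemble
  H = (EN − 2FM + GL) / (2(EG − F²)) = -1/2.
At (u, v) = (-pi/4, -5/2): H = -1/2.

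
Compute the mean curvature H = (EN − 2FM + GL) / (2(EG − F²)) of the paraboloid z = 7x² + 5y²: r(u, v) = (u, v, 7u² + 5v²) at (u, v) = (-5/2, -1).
H = 2279*sqrt(1326)/586092

With E = 196*u^2 + 1, F = 140*u*v, G = 100*v^2 + 1, L = 14/sqrt(196*u^2 + 100*v^2 + 1), M = 0, N = 10/sqrt(196*u^2 + 100*v^2 + 1), assemble
  H = (EN − 2FM + GL) / (2(EG − F²)) = 4*(245*u^2 + 175*v^2 + 3)/(196*u^2 + 100*v^2 + 1)^(3/2).
At (u, v) = (-5/2, -1): H = 2279*sqrt(1326)/586092.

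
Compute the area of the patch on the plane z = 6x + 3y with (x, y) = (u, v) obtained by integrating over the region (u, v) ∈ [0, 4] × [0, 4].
Area = 16*sqrt(46)

Area = ∫∫ √(EG − F²) du dv with √(EG − F²) = sqrt(46). Integrating over [0, 4] × [0, 4] gives 16*sqrt(46).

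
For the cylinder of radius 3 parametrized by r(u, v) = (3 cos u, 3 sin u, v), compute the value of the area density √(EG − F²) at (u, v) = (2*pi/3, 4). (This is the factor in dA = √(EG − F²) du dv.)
√(EG − F²)|_{(2*pi/3, 4)} = 3

E = 9, F = 0, G = 1, so EG − F² = 9. Taking the positive square root: √(EG − F²) = 3. At (u, v) = (2*pi/3, 4): 3.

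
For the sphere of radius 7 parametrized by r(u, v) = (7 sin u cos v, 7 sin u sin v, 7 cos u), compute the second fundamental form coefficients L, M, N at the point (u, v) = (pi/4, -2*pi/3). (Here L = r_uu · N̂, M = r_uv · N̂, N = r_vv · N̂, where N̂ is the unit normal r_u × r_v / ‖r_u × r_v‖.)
L = -7;  M = 0;  N = -7/2

Compute the unit normal N̂(u, v) = (sin(u)^2*cos(v)/Abs(sin(u)), sin(u)^2*sin(v)/Abs(sin(u)), sin(2*u)/(2*Abs(sin(u)))), and the second partials r_uu, r_uv, r_vv. Take dot products:
  L(u, v) = r_uu · N̂ = -7*sin(u)/Abs(sin(u)),
  M(u, v) = r_uv · N̂ = 0,
  N(u, v) = r_vv · N̂ = -7*sin(u)^3/Abs(sin(u)).
Evaluating at (u, v) = (pi/4, -2*pi/3):
  L = -7, M = 0, N = -7/2.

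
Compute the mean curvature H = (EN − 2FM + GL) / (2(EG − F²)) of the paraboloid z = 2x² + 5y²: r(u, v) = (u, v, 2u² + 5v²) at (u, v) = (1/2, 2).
H = 827*sqrt(5)/18225

With E = 16*u^2 + 1, F = 40*u*v, G = 100*v^2 + 1, L = 4/sqrt(16*u^2 + 100*v^2 + 1), M = 0, N = 10/sqrt(16*u^2 + 100*v^2 + 1), assemble
  H = (EN − 2FM + GL) / (2(EG − F²)) = (80*u^2 + 200*v^2 + 7)/(16*u^2 + 100*v^2 + 1)^(3/2).
At (u, v) = (1/2, 2): H = 827*sqrt(5)/18225.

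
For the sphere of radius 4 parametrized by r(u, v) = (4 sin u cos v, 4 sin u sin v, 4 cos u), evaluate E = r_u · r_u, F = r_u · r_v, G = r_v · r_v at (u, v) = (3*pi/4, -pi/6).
E = 16;  F = 0;  G = 8

Partials: r_u = (4*cos(u)*cos(v), 4*sin(v)*cos(u), -4*sin(u)), r_v = (-4*sin(u)*sin(v), 4*sin(u)*cos(v), 0). As functions of (u, v):
  E = r_u · r_u = 16,
  F = r_u · r_v = 0,
  G = r_v · r_v = 16*sin(u)^2.
Evaluating at (u, v) = (3*pi/4, -pi/6): E = 16, F = 0, G = 8.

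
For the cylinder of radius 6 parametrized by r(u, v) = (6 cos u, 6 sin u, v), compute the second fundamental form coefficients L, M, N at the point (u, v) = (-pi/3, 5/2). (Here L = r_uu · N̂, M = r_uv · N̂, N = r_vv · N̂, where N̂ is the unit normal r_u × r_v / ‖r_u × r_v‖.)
L = -6;  M = 0;  N = 0

Compute the unit normal N̂(u, v) = (cos(u), sin(u), 0), and the second partials r_uu, r_uv, r_vv. Take dot products:
  L(u, v) = r_uu · N̂ = -6,
  M(u, v) = r_uv · N̂ = 0,
  N(u, v) = r_vv · N̂ = 0.
Evaluating at (u, v) = (-pi/3, 5/2):
  L = -6, M = 0, N = 0.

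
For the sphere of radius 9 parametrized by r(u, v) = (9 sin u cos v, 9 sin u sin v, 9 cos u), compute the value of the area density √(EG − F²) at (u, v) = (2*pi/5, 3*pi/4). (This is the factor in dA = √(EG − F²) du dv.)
√(EG − F²)|_{(2*pi/5, 3*pi/4)} = 81*sqrt(2*sqrt(5) + 10)/4

E = 81, F = 0, G = 81*sin(u)^2, so EG − F² = 6561*sin(u)^2. Taking the positive square root: √(EG − F²) = 81*Abs(sin(u)). At (u, v) = (2*pi/5, 3*pi/4): 81*sqrt(2*sqrt(5) + 10)/4.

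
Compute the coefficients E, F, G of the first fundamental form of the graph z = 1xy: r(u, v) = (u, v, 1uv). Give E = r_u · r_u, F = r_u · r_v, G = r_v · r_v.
E = v^2 + 1;  F = u*v;  G = u^2 + 1

Compute partials: r_u = (1, 0, v), r_v = (0, 1, u). Then
  E = r_u · r_u = v^2 + 1,
  F = r_u · r_v = u*v,
  G = r_v · r_v = u^2 + 1.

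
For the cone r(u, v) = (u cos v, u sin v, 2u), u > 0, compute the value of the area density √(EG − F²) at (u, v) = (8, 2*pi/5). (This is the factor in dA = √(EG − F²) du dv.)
√(EG − F²)|_{(8, 2*pi/5)} = 8*sqrt(5)

E = 5, F = 0, G = u^2, so EG − F² = 5*u^2. Taking the positive square root: √(EG − F²) = sqrt(5)*Abs(u). At (u, v) = (8, 2*pi/5): 8*sqrt(5).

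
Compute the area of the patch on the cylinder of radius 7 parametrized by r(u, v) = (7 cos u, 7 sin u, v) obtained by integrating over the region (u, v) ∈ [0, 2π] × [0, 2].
Area = 28*pi

Area = ∫∫ √(EG − F²) du dv with √(EG − F²) = 7. Integrating over [0, 2π] × [0, 2] gives 28*pi.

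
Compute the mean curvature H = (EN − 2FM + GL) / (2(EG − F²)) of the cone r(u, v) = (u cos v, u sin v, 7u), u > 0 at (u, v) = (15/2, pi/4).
H = 7*sqrt(2)/150

With E = 50, F = 0, G = u^2, L = 0, M = 0, N = 7*sqrt(2)*u^2/(10*Abs(u)), assemble
  H = (EN − 2FM + GL) / (2(EG − F²)) = 7*sqrt(2)/(20*Abs(u)).
At (u, v) = (15/2, pi/4): H = 7*sqrt(2)/150.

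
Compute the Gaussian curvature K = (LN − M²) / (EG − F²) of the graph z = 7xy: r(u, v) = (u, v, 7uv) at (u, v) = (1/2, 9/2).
K = -196/4044121

Coefficients of the first fundamental form: E = 49*v^2 + 1, F = 49*u*v, G = 49*u^2 + 1.
Coefficients of the second fundamental form: L = 0, M = 7/sqrt(49*u^2 + 49*v^2 + 1), N = 0.
Assemble K = (LN − M²)/(EG − F²) = -49/(2401*u^4 + 4802*u^2*v^2 + 98*u^2 + 2401*v^4 + 98*v^2 + 1). At (u, v) = (1/2, 9/2): K = -196/4044121.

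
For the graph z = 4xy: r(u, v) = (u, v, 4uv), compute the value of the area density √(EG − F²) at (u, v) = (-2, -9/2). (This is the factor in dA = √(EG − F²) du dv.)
√(EG − F²)|_{(-2, -9/2)} = sqrt(389)

E = 16*v^2 + 1, F = 16*u*v, G = 16*u^2 + 1, so EG − F² = 16*u^2 + 16*v^2 + 1. Taking the positive square root: √(EG − F²) = sqrt(16*u^2 + 16*v^2 + 1). At (u, v) = (-2, -9/2): sqrt(389).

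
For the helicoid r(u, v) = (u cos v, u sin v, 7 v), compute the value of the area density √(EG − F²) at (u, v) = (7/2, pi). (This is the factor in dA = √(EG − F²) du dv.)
√(EG − F²)|_{(7/2, pi)} = 7*sqrt(5)/2

E = 1, F = 0, G = u^2 + 49, so EG − F² = u^2 + 49. Taking the positive square root: √(EG − F²) = sqrt(u^2 + 49). At (u, v) = (7/2, pi): 7*sqrt(5)/2.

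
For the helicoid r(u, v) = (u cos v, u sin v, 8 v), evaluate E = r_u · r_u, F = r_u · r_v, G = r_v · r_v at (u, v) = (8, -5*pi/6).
E = 1;  F = 0;  G = 128

Partials: r_u = (cos(v), sin(v), 0), r_v = (-u*sin(v), u*cos(v), 8). As functions of (u, v):
  E = r_u · r_u = 1,
  F = r_u · r_v = 0,
  G = r_v · r_v = u^2 + 64.
Evaluating at (u, v) = (8, -5*pi/6): E = 1, F = 0, G = 128.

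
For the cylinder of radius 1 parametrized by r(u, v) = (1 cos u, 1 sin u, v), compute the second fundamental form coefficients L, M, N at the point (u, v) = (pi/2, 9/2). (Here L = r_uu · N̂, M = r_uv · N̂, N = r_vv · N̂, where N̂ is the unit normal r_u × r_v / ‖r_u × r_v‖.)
L = -1;  M = 0;  N = 0

Compute the unit normal N̂(u, v) = (cos(u), sin(u), 0), and the second partials r_uu, r_uv, r_vv. Take dot products:
  L(u, v) = r_uu · N̂ = -1,
  M(u, v) = r_uv · N̂ = 0,
  N(u, v) = r_vv · N̂ = 0.
Evaluating at (u, v) = (pi/2, 9/2):
  L = -1, M = 0, N = 0.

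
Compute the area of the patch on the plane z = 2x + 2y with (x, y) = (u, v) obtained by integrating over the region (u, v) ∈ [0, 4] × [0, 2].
Area = 24

Area = ∫∫ √(EG − F²) du dv with √(EG − F²) = 3. Integrating over [0, 4] × [0, 2] gives 24.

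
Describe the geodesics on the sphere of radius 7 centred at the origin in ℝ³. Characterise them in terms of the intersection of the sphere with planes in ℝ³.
Geodesics on the sphere of radius 7 are great circles — circles of radius 7 obtained as the intersection of the sphere with planes through the origin (the centre of the sphere).

A curve α(t) of nonzero constant speed on the sphere of radius 7 is a geodesic iff its acceleration α̈ is everywhere normal to the surface, i.e. parallel to the radial vector α(t). Then d/dt(α × α̇) = α̇ × α̇ + α × α̈ = 0, so α × α̇ is a constant vector n ≠ 0 and α(t) · n = 0 for all t: α lies in the plane through the origin with normal n. The intersection of that plane with the sphere is a circle of radius 7 (a great circle). Conversely, a great circle traversed at constant speed has centripetal acceleration pointing at the origin, hence normal to the sphere, so every great circle is a geodesic.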